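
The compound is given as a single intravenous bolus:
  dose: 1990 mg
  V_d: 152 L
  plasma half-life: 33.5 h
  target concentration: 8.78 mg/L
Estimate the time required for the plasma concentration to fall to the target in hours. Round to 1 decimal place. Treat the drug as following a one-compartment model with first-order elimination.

C₀ = Dose / Vd = 1990 / 152 = 13.09 mg/L
k = ln2 / t½ = 0.693147 / 33.5 = 0.02069 h⁻¹
t = ln(C₀ / C) / k = ln(13.09 / 8.78) / 0.02069
  = ln(1.491) / 0.02069 = 0.3994 / 0.02069 = 19.30 h

19.3 h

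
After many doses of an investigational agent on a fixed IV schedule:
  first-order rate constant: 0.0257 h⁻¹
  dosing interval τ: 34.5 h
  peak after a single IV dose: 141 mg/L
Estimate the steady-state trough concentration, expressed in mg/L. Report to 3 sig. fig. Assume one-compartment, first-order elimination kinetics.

98.8 mg/L

e^(−kτ) = e^(−0.02570 × 34.5) = 0.4120
Accumulation ratio R = 1 / (1 − e^(−kτ)) = 1 / (1 − 0.4120) = 1.701
Steady-state trough = C₀ × R × e^(−kτ) = 141 × 1.701 × 0.4120 = 98.81 mg/L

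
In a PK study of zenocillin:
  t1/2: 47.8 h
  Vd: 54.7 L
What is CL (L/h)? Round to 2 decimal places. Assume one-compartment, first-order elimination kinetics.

k = ln2 / t½ = 0.693147 / 47.8 = 0.01450 h⁻¹
CL = k × Vd = 0.01450 × 54.7 = 0.7932 L/h

0.79 L/h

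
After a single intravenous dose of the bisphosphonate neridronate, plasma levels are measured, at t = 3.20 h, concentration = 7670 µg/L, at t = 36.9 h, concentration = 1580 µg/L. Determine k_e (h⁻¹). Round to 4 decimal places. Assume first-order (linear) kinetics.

k = ln(C₁/C₂) / (t₂ − t₁) = ln(7670/1580) / (36.9 − 3.20)
  = 1.580 / 33.70 = 0.04688 h⁻¹

0.0469 h⁻¹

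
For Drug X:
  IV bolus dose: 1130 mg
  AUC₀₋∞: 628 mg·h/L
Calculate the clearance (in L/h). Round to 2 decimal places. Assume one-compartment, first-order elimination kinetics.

CL = Dose / AUC = 1130 / 628 = 1.799 L/h

1.80 L/h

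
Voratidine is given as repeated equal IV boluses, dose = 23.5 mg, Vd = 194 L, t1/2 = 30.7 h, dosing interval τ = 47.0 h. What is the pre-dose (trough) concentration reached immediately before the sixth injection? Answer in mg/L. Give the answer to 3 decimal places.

0.064 mg/L

C₀ per dose = Dose / Vd = 23.5 / 194 = 0.1211 mg/L
k = ln2 / t½ = 0.693147 / 30.7 = 0.02258 h⁻¹
Fraction remaining after one interval: r = e^(−kτ) = e^(−0.02258 × 47.0) = 0.3460
Before dose 6, 5 doses have been given (aged 1τ, 2τ, 3τ, 4τ, 5τ).
C_trough = C₀ × (r + r² + … + r^5) = C₀ × r(1−r^5)/(1−r)
        = 0.1211 × 0.3460 × (1 − 0.004959) / (1 − 0.3460) = 0.06375 mg/L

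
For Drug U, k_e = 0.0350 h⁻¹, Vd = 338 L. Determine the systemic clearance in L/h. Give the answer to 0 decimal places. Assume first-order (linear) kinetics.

12 L/h

CL = k × Vd = 0.0350 × 338 = 11.83 L/h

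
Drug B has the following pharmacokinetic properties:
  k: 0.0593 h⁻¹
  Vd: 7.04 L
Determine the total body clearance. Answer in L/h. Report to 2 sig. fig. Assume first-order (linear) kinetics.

CL = k × Vd = 0.0593 × 7.04 = 0.4175 L/h

0.42 L/h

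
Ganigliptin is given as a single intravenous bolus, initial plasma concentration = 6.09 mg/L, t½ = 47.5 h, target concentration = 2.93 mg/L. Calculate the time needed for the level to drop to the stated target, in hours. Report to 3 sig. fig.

50.1 h

k = ln2 / t½ = 0.693147 / 47.5 = 0.01459 h⁻¹
t = ln(C₀ / C) / k = ln(6.090 / 2.93) / 0.01459
  = ln(2.078) / 0.01459 = 0.7314 / 0.01459 = 50.13 h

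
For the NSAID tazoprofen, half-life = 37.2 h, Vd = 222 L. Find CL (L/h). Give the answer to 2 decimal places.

4.14 L/h

k = ln2 / t½ = 0.693147 / 37.2 = 0.01863 h⁻¹
CL = k × Vd = 0.01863 × 222 = 4.136 L/h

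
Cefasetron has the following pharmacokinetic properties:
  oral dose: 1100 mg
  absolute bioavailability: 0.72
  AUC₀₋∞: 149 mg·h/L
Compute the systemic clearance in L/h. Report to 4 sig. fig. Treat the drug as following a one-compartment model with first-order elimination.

CL = F·Dose / AUC = 0.72 × 1100 / 149 = 5.315 L/h

5.315 L/h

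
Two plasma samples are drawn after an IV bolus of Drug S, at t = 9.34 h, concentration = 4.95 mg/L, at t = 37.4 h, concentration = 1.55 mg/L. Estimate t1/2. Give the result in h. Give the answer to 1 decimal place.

k = ln(C₁/C₂) / (t₂ − t₁) = ln(4.95/1.55) / (37.4 − 9.34)
  = 1.161 / 28.06 = 0.04138 h⁻¹
t½ = ln2 / k = 0.693147 / 0.04138 = 16.75 h

16.8 h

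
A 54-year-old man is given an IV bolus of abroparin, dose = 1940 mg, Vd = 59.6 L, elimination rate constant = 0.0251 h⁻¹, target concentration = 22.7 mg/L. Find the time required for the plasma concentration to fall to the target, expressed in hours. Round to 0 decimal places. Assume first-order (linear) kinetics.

C₀ = Dose / Vd = 1940 / 59.6 = 32.55 mg/L
t = ln(C₀ / C) / k = ln(32.55 / 22.7) / 0.02510
  = ln(1.434) / 0.02510 = 0.3605 / 0.02510 = 14.36 h

14 h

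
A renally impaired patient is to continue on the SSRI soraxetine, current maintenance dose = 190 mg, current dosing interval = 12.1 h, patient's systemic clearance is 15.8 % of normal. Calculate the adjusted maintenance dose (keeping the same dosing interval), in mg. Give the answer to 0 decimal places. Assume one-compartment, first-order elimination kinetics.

To keep the same average steady-state level, dosing rate must scale with clearance.
CL ratio = 15.8 / 100 = 0.1580
New dose (same interval) = 190 × 0.1580 = 30.02 mg

30 mg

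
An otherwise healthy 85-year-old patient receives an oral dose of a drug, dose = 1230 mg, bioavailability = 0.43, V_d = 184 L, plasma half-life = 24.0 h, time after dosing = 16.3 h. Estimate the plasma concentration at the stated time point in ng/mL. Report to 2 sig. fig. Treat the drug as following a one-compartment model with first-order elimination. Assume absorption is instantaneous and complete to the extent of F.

Amount reaching circulation = F × Dose = 0.43 × 1230 = 528.9 mg
C₀ = F·Dose / Vd = 528.9 / 184 = 2.874 mg/L
k = ln2 / t½ = 0.693147 / 24.0 = 0.02888 h⁻¹
C = C₀ · e^(−k·t) = 2.874 × e^(−0.02888 × 16.3)
  = 2.874 × 0.6245 = 1.795 mg/L
Convert: 1.795 mg/L × 1000 = 1795 ng/mL

1800 ng/mL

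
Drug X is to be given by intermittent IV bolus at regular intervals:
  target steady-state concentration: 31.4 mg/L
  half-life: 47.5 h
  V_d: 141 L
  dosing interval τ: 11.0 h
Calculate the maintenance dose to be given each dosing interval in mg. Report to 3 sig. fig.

711 mg

k = ln2 / t½ = 0.693147 / 47.5 = 0.01459 h⁻¹
CL = k × Vd = 0.01459 × 141 = 2.057 L/h
At steady state, Dose/τ = Css × CL.
Dose = Css × CL × τ = 31.4 × 2.057 × 11.0 = 710.5 mg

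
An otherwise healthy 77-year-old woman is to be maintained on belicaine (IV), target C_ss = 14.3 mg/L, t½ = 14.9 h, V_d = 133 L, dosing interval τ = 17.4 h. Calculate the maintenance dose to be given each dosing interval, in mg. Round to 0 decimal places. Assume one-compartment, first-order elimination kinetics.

k = ln2 / t½ = 0.693147 / 14.9 = 0.04652 h⁻¹
CL = k × Vd = 0.04652 × 133 = 6.187 L/h
At steady state, Dose/τ = Css × CL.
Dose = Css × CL × τ = 14.3 × 6.187 × 17.4 = 1539 mg

1539 mg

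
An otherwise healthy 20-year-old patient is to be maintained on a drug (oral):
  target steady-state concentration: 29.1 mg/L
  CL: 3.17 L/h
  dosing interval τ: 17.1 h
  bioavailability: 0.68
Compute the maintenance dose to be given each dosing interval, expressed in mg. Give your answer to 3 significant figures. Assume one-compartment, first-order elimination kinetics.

At steady state, F × (Dose/τ) = Css × CL.
Dose = Css × CL × τ / F = 29.1 × 3.170 × 17.1 / 0.68 = 2320 mg

2320 mg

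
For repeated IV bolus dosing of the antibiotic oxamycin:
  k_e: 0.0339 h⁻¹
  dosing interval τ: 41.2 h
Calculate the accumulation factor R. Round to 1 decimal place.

e^(−kτ) = e^(−0.03390 × 41.2) = 0.2474
Accumulation ratio R = 1 / (1 − e^(−kτ)) = 1 / (1 − 0.2474) = 1.329

1.3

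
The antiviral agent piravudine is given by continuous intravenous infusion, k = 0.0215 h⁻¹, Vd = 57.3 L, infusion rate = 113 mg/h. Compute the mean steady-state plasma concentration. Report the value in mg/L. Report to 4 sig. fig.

91.72 mg/L

CL = k × Vd = 0.02150 × 57.3 = 1.232 L/h
At steady state Css = R₀ / CL = 113 / 1.232 = 91.72 mg/L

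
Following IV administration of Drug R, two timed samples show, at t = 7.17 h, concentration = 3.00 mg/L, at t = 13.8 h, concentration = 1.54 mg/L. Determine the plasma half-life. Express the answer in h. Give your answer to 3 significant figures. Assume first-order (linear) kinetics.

k = ln(C₁/C₂) / (t₂ − t₁) = ln(3.00/1.54) / (13.8 − 7.17)
  = 0.6668 / 6.630 = 0.1006 h⁻¹
t½ = ln2 / k = 0.693147 / 0.1006 = 6.890 h

6.89 h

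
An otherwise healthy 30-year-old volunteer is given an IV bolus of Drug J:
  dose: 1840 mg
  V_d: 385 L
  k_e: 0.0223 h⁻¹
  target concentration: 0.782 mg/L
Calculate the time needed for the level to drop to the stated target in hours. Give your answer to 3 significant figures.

C₀ = Dose / Vd = 1840 / 385 = 4.779 mg/L
t = ln(C₀ / C) / k = ln(4.779 / 0.782) / 0.02230
  = ln(6.111) / 0.02230 = 1.810 / 0.02230 = 81.17 h

81.2 h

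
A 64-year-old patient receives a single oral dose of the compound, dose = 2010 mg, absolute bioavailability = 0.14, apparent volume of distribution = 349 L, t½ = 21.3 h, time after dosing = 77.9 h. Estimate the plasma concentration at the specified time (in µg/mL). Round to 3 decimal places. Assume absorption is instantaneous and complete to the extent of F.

Amount reaching circulation = F × Dose = 0.14 × 2010 = 281.4 mg
C₀ = F·Dose / Vd = 281.4 / 349 = 0.8063 mg/L
k = ln2 / t½ = 0.693147 / 21.3 = 0.03254 h⁻¹
C = C₀ · e^(−k·t) = 0.8063 × e^(−0.03254 × 77.9)
  = 0.8063 × 0.07927 = 0.06392 mg/L
(0.06392 mg/L = 0.06392 µg/mL)

0.064 µg/mL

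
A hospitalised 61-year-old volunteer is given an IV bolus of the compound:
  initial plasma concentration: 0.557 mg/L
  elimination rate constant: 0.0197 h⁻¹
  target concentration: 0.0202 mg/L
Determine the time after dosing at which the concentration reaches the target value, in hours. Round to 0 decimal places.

168 h

t = ln(C₀ / C) / k = ln(0.5570 / 0.0202) / 0.01970
  = ln(27.57) / 0.01970 = 3.317 / 0.01970 = 168.4 h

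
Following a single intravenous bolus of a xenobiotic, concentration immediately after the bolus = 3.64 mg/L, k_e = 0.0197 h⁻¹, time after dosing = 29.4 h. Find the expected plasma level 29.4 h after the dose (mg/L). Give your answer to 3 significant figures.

2.04 mg/L

C = C₀ · e^(−k·t) = 3.640 × e^(−0.01970 × 29.4)
  = 3.640 × 0.5604 = 2.040 mg/L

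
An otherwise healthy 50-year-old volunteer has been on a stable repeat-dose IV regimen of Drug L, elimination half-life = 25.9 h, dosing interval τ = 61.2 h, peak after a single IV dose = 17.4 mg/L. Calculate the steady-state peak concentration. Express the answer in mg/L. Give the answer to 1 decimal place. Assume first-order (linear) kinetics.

21.6 mg/L

k = ln2 / t½ = 0.693147 / 25.9 = 0.02676 h⁻¹
e^(−kτ) = e^(−0.02676 × 61.2) = 0.1944
Accumulation ratio R = 1 / (1 − e^(−kτ)) = 1 / (1 − 0.1944) = 1.241
Steady-state peak = C₀ × R = 17.4 × 1.241 = 21.59 mg/L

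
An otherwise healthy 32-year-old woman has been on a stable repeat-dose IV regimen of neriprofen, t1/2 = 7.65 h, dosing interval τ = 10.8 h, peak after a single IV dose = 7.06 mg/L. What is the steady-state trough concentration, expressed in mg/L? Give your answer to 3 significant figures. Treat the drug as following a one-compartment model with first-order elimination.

4.25 mg/L

k = ln2 / t½ = 0.693147 / 7.65 = 0.09061 h⁻¹
e^(−kτ) = e^(−0.09061 × 10.8) = 0.3758
Accumulation ratio R = 1 / (1 − e^(−kτ)) = 1 / (1 − 0.3758) = 1.602
Steady-state trough = C₀ × R × e^(−kτ) = 7.06 × 1.602 × 0.3758 = 4.250 mg/L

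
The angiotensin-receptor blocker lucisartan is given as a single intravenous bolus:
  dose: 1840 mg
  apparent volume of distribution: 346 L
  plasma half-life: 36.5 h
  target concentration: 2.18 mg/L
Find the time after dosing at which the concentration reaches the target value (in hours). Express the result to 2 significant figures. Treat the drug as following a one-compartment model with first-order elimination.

C₀ = Dose / Vd = 1840 / 346 = 5.318 mg/L
k = ln2 / t½ = 0.693147 / 36.5 = 0.01899 h⁻¹
t = ln(C₀ / C) / k = ln(5.318 / 2.18) / 0.01899
  = ln(2.439) / 0.01899 = 0.8916 / 0.01899 = 46.95 h

47 h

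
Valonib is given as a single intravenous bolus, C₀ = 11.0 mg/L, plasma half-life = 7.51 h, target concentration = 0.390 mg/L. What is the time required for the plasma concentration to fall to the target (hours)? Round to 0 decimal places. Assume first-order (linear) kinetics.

k = ln2 / t½ = 0.693147 / 7.51 = 0.09230 h⁻¹
t = ln(C₀ / C) / k = ln(11.00 / 0.390) / 0.09230
  = ln(28.21) / 0.09230 = 3.340 / 0.09230 = 36.19 h

36 h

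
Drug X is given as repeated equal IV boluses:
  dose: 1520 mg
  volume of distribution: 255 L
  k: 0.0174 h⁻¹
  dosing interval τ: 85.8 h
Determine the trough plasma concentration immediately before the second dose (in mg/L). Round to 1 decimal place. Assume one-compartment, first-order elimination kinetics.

C₀ per dose = Dose / Vd = 1520 / 255 = 5.961 mg/L
Fraction remaining after one interval: r = e^(−kτ) = e^(−0.01740 × 85.8) = 0.2247
Before dose 2, 1 dose has been given (aged 1τ).
C_trough = C₀ × r = 5.961 × 0.2247 = 1.339 mg/L

1.3 mg/L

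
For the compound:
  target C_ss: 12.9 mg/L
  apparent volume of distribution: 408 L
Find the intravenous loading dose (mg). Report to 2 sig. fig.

5300 mg

LD = Css × Vd = 12.9 × 408 = 5263 mg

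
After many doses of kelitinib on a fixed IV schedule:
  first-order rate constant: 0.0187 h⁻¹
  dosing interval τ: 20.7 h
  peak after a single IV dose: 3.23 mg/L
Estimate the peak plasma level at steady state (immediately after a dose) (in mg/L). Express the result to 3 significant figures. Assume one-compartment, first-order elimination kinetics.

10.1 mg/L

e^(−kτ) = e^(−0.01870 × 20.7) = 0.6790
Accumulation ratio R = 1 / (1 − e^(−kτ)) = 1 / (1 − 0.6790) = 3.115
Steady-state peak = C₀ × R = 3.23 × 3.115 = 10.06 mg/L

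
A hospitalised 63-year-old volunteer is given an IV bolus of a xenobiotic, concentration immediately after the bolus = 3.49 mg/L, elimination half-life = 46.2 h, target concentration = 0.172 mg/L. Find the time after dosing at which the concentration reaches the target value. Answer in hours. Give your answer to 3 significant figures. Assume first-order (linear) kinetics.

201 h

k = ln2 / t½ = 0.693147 / 46.2 = 0.01500 h⁻¹
t = ln(C₀ / C) / k = ln(3.490 / 0.172) / 0.01500
  = ln(20.29) / 0.01500 = 3.010 / 0.01500 = 200.7 h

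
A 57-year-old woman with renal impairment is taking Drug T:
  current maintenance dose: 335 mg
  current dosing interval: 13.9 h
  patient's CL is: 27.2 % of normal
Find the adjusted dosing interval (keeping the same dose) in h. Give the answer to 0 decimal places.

To keep the same average steady-state level, dosing rate must scale with clearance.
CL ratio = 27.2 / 100 = 0.2720
New interval (same dose) = 13.9 / 0.2720 = 51.10 h

51 h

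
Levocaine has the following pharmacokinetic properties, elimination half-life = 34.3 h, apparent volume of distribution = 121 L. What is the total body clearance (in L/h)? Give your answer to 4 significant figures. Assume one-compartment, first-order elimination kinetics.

k = ln2 / t½ = 0.693147 / 34.3 = 0.02021 h⁻¹
CL = k × Vd = 0.02021 × 121 = 2.445 L/h

2.445 L/h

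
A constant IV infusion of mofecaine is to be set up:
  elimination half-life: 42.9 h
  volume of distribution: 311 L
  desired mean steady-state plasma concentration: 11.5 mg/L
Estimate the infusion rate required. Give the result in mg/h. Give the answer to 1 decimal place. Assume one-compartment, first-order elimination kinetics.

k = ln2 / t½ = 0.693147 / 42.9 = 0.01616 h⁻¹
CL = k × Vd = 0.01616 × 311 = 5.026 L/h
At steady state, infusion rate R₀ = Css × CL = 11.5 × 5.026 = 57.80 mg/h

57.8 mg/h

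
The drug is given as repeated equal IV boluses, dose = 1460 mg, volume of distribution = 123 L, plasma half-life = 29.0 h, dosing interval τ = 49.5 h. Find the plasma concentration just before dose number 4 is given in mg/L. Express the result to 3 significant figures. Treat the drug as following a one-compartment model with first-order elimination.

C₀ per dose = Dose / Vd = 1460 / 123 = 11.87 mg/L
k = ln2 / t½ = 0.693147 / 29.0 = 0.02390 h⁻¹
Fraction remaining after one interval: r = e^(−kτ) = e^(−0.02390 × 49.5) = 0.3063
Before dose 4, 3 doses have been given (aged 1τ, 2τ, 3τ).
C_trough = C₀ × (r + r² + … + r^3) = C₀ × r(1−r^3)/(1−r)
        = 11.87 × 0.3063 × (1 − 0.02874) / (1 − 0.3063) = 5.091 mg/L

5.09 mg/L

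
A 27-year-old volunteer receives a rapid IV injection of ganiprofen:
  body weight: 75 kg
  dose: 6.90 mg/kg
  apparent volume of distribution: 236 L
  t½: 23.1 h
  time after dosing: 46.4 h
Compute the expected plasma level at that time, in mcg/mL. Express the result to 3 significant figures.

Total dose = 6.90 × 75 = 517.5 mg
C₀ = Dose / Vd = 517.5 / 236 = 2.193 mg/L
k = ln2 / t½ = 0.693147 / 23.1 = 0.03001 h⁻¹
C = C₀ · e^(−k·t) = 2.193 × e^(−0.03001 × 46.4)
  = 2.193 × 0.2485 = 0.5450 mg/L
(0.5450 mg/L = 0.5450 mcg/mL)

0.545 mcg/mL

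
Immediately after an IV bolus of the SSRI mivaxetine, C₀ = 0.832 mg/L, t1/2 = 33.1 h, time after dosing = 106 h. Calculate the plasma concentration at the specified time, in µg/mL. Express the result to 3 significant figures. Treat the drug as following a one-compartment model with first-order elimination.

k = ln2 / t½ = 0.693147 / 33.1 = 0.02094 h⁻¹
C = C₀ · e^(−k·t) = 0.8320 × e^(−0.02094 × 106)
  = 0.8320 × 0.1086 = 0.09036 mg/L
(0.09036 mg/L = 0.09036 µg/mL)

0.0904 µg/mL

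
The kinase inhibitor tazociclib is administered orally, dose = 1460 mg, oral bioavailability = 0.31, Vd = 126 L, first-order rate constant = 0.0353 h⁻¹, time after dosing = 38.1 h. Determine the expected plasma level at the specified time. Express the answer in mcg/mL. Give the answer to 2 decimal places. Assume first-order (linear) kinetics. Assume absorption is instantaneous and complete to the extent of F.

0.94 mcg/mL

Amount reaching circulation = F × Dose = 0.31 × 1460 = 452.6 mg
C₀ = F·Dose / Vd = 452.6 / 126 = 3.592 mg/L
C = C₀ · e^(−k·t) = 3.592 × e^(−0.03530 × 38.1)
  = 3.592 × 0.2606 = 0.9361 mg/L
(0.9361 mg/L = 0.9361 mcg/mL)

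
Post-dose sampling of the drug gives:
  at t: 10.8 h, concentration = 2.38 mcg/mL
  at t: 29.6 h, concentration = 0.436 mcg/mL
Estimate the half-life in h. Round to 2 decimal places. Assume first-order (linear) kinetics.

k = ln(C₁/C₂) / (t₂ − t₁) = ln(2.38/0.436) / (29.6 − 10.8)
  = 1.697 / 18.80 = 0.09027 h⁻¹
t½ = ln2 / k = 0.693147 / 0.09027 = 7.679 h

7.68 h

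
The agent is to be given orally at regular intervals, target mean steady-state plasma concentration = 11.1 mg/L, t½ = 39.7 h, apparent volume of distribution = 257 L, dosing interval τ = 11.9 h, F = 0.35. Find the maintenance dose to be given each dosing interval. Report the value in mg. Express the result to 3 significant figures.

1690 mg

k = ln2 / t½ = 0.693147 / 39.7 = 0.01746 h⁻¹
CL = k × Vd = 0.01746 × 257 = 4.487 L/h
At steady state, F × (Dose/τ) = Css × CL.
Dose = Css × CL × τ / F = 11.1 × 4.487 × 11.9 / 0.35 = 1693 mg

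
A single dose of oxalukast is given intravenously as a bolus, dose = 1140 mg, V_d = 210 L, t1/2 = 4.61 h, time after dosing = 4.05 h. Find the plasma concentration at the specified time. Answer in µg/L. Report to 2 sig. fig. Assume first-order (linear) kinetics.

C₀ = Dose / Vd = 1140 / 210 = 5.429 mg/L
k = ln2 / t½ = 0.693147 / 4.61 = 0.1504 h⁻¹
C = C₀ · e^(−k·t) = 5.429 × e^(−0.1504 × 4.05)
  = 5.429 × 0.5438 = 2.952 mg/L
Convert: 2.952 mg/L × 1000 = 2952 µg/L

3000 µg/L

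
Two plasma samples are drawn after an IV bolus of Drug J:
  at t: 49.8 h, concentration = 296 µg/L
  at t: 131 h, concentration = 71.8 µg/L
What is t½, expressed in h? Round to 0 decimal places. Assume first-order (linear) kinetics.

k = ln(C₁/C₂) / (t₂ − t₁) = ln(296/71.8) / (131 − 49.8)
  = 1.416 / 81.20 = 0.01744 h⁻¹
t½ = ln2 / k = 0.693147 / 0.01744 = 39.74 h

40 h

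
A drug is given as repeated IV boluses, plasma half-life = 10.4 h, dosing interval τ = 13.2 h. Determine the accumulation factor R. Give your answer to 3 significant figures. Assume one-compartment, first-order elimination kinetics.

k = ln2 / t½ = 0.693147 / 10.4 = 0.06665 h⁻¹
e^(−kτ) = e^(−0.06665 × 13.2) = 0.4149
Accumulation ratio R = 1 / (1 − e^(−kτ)) = 1 / (1 − 0.4149) = 1.709

1.71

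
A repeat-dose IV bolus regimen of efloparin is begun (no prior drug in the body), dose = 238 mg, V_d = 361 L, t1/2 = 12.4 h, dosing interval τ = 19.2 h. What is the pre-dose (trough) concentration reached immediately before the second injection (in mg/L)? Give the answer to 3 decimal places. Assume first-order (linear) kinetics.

C₀ per dose = Dose / Vd = 238 / 361 = 0.6593 mg/L
k = ln2 / t½ = 0.693147 / 12.4 = 0.05590 h⁻¹
Fraction remaining after one interval: r = e^(−kτ) = e^(−0.05590 × 19.2) = 0.3419
Before dose 2, 1 dose has been given (aged 1τ).
C_trough = C₀ × r = 0.6593 × 0.3419 = 0.2254 mg/L

0.225 mg/L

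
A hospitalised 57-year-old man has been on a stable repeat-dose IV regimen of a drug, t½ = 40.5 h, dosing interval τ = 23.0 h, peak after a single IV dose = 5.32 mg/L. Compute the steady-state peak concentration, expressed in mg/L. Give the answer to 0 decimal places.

16 mg/L

k = ln2 / t½ = 0.693147 / 40.5 = 0.01711 h⁻¹
e^(−kτ) = e^(−0.01711 × 23.0) = 0.6747
Accumulation ratio R = 1 / (1 − e^(−kτ)) = 1 / (1 − 0.6747) = 3.074
Steady-state peak = C₀ × R = 5.32 × 3.074 = 16.35 mg/L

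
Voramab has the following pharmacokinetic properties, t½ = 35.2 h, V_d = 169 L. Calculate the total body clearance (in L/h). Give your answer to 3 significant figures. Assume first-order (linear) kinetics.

k = ln2 / t½ = 0.693147 / 35.2 = 0.01969 h⁻¹
CL = k × Vd = 0.01969 × 169 = 3.328 L/h

3.33 L/h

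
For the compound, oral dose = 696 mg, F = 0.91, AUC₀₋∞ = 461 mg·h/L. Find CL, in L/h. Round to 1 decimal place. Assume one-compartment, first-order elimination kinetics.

1.4 L/h

CL = F·Dose / AUC = 0.91 × 696 / 461 = 1.374 L/h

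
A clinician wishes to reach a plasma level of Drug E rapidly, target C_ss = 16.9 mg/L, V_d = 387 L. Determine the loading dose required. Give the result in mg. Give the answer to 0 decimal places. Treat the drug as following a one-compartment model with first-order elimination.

LD = Css × Vd = 16.9 × 387 = 6540 mg

6540 mg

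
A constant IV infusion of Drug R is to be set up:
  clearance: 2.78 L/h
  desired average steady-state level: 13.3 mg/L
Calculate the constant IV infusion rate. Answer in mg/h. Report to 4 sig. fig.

At steady state, infusion rate R₀ = Css × CL = 13.3 × 2.780 = 36.97 mg/h

36.97 mg/h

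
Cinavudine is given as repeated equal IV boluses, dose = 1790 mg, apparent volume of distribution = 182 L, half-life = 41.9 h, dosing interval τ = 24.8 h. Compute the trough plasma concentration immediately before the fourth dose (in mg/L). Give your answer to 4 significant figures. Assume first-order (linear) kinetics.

13.73 mg/L

C₀ per dose = Dose / Vd = 1790 / 182 = 9.835 mg/L
k = ln2 / t½ = 0.693147 / 41.9 = 0.01654 h⁻¹
Fraction remaining after one interval: r = e^(−kτ) = e^(−0.01654 × 24.8) = 0.6635
Before dose 4, 3 doses have been given (aged 1τ, 2τ, 3τ).
C_trough = C₀ × (r + r² + … + r^3) = C₀ × r(1−r^3)/(1−r)
        = 9.835 × 0.6635 × (1 − 0.2921) / (1 − 0.6635) = 13.73 mg/L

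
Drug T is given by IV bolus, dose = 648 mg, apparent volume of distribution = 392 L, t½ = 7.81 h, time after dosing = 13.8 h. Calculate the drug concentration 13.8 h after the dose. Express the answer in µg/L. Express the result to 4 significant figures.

485.7 µg/L

C₀ = Dose / Vd = 648.0 / 392 = 1.653 mg/L
k = ln2 / t½ = 0.693147 / 7.81 = 0.08875 h⁻¹
C = C₀ · e^(−k·t) = 1.653 × e^(−0.08875 × 13.8)
  = 1.653 × 0.2938 = 0.4857 mg/L
Convert: 0.4857 mg/L × 1000 = 485.7 µg/L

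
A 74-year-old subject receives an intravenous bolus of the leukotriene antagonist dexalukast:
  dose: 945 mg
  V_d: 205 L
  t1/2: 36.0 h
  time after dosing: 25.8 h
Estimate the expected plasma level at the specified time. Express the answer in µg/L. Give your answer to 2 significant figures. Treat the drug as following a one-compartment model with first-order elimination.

2800 µg/L

C₀ = Dose / Vd = 945.0 / 205 = 4.610 mg/L
k = ln2 / t½ = 0.693147 / 36.0 = 0.01925 h⁻¹
C = C₀ · e^(−k·t) = 4.610 × e^(−0.01925 × 25.8)
  = 4.610 × 0.6086 = 2.806 mg/L
Convert: 2.806 mg/L × 1000 = 2806 µg/L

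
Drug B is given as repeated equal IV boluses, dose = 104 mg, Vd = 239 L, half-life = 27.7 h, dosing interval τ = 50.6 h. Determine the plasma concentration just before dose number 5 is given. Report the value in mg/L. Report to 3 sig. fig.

0.170 mg/L

C₀ per dose = Dose / Vd = 104 / 239 = 0.4351 mg/L
k = ln2 / t½ = 0.693147 / 27.7 = 0.02502 h⁻¹
Fraction remaining after one interval: r = e^(−kτ) = e^(−0.02502 × 50.6) = 0.2820
Before dose 5, 4 doses have been given (aged 1τ, 2τ, 3τ, 4τ).
C_trough = C₀ × (r + r² + … + r^4) = C₀ × r(1−r^4)/(1−r)
        = 0.4351 × 0.2820 × (1 − 0.006324) / (1 − 0.2820) = 0.1698 mg/L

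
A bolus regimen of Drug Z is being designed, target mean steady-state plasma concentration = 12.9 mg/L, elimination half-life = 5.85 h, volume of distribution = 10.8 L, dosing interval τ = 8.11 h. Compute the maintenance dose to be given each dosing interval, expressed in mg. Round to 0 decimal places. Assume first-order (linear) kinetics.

134 mg

k = ln2 / t½ = 0.693147 / 5.85 = 0.1185 h⁻¹
CL = k × Vd = 0.1185 × 10.8 = 1.280 L/h
At steady state, Dose/τ = Css × CL.
Dose = Css × CL × τ = 12.9 × 1.280 × 8.11 = 133.9 mg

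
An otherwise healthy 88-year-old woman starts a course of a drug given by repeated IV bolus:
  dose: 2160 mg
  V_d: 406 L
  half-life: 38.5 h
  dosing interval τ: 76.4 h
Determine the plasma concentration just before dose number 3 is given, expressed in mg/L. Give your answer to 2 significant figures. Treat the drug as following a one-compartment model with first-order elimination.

1.7 mg/L

C₀ per dose = Dose / Vd = 2160 / 406 = 5.320 mg/L
k = ln2 / t½ = 0.693147 / 38.5 = 0.01800 h⁻¹
Fraction remaining after one interval: r = e^(−kτ) = e^(−0.01800 × 76.4) = 0.2528
Before dose 3, 2 doses have been given (aged 1τ, 2τ).
C_trough = C₀ × (r + r²) = 5.320 × (0.2528 + 0.06391) = 1.685 mg/L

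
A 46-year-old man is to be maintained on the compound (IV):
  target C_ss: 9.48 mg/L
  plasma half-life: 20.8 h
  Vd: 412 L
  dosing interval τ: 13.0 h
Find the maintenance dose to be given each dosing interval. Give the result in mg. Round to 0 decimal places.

1692 mg

k = ln2 / t½ = 0.693147 / 20.8 = 0.03332 h⁻¹
CL = k × Vd = 0.03332 × 412 = 13.73 L/h
At steady state, Dose/τ = Css × CL.
Dose = Css × CL × τ = 9.48 × 13.73 × 13.0 = 1692 mg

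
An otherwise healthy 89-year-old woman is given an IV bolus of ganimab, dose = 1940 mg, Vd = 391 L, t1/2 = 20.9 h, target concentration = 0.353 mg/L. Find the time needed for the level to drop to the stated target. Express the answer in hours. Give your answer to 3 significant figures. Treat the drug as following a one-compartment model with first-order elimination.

C₀ = Dose / Vd = 1940 / 391 = 4.962 mg/L
k = ln2 / t½ = 0.693147 / 20.9 = 0.03316 h⁻¹
t = ln(C₀ / C) / k = ln(4.962 / 0.353) / 0.03316
  = ln(14.06) / 0.03316 = 2.643 / 0.03316 = 79.70 h

79.7 h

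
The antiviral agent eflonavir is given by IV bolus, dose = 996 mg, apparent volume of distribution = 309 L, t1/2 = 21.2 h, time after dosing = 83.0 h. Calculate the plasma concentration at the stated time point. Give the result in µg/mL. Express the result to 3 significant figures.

C₀ = Dose / Vd = 996.0 / 309 = 3.223 mg/L
k = ln2 / t½ = 0.693147 / 21.2 = 0.03270 h⁻¹
C = C₀ · e^(−k·t) = 3.223 × e^(−0.03270 × 83.0)
  = 3.223 × 0.06626 = 0.2136 mg/L
(0.2136 mg/L = 0.2136 µg/mL)

0.214 µg/mL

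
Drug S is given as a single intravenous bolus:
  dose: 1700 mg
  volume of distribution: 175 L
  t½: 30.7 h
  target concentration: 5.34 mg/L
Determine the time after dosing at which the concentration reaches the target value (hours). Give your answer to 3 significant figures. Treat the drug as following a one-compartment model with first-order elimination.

26.5 h

C₀ = Dose / Vd = 1700 / 175 = 9.714 mg/L
k = ln2 / t½ = 0.693147 / 30.7 = 0.02258 h⁻¹
t = ln(C₀ / C) / k = ln(9.714 / 5.34) / 0.02258
  = ln(1.819) / 0.02258 = 0.5983 / 0.02258 = 26.50 h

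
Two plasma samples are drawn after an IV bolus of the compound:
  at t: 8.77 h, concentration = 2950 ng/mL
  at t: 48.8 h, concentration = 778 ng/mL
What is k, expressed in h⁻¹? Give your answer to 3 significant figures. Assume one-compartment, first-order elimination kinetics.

0.0333 h⁻¹

k = ln(C₁/C₂) / (t₂ − t₁) = ln(2950/778) / (48.8 − 8.77)
  = 1.333 / 40.03 = 0.03330 h⁻¹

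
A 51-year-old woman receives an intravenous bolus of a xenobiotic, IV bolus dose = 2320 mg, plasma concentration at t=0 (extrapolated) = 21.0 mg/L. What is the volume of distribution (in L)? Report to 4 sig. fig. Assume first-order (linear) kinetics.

Vd = Dose / C₀ = 2320 / 21.0 = 110.5 L

110.5 L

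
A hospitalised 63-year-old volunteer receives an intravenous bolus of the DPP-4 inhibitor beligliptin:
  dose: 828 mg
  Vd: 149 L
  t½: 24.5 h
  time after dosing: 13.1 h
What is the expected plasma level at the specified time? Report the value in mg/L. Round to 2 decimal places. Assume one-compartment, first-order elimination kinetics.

3.84 mg/L

C₀ = Dose / Vd = 828.0 / 149 = 5.557 mg/L
k = ln2 / t½ = 0.693147 / 24.5 = 0.02829 h⁻¹
C = C₀ · e^(−k·t) = 5.557 × e^(−0.02829 × 13.1)
  = 5.557 × 0.6903 = 3.836 mg/L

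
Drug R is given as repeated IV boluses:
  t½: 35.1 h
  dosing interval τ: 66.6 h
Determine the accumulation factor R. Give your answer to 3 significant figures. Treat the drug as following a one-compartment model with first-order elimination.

1.37

k = ln2 / t½ = 0.693147 / 35.1 = 0.01975 h⁻¹
e^(−kτ) = e^(−0.01975 × 66.6) = 0.2684
Accumulation ratio R = 1 / (1 − e^(−kτ)) = 1 / (1 − 0.2684) = 1.367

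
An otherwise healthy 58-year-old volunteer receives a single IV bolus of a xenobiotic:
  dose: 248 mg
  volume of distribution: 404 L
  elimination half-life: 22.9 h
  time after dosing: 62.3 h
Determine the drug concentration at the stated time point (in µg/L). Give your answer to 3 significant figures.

93.1 µg/L

C₀ = Dose / Vd = 248.0 / 404 = 0.6139 mg/L
k = ln2 / t½ = 0.693147 / 22.9 = 0.03027 h⁻¹
C = C₀ · e^(−k·t) = 0.6139 × e^(−0.03027 × 62.3)
  = 0.6139 × 0.1517 = 0.09313 mg/L
Convert: 0.09313 mg/L × 1000 = 93.13 µg/L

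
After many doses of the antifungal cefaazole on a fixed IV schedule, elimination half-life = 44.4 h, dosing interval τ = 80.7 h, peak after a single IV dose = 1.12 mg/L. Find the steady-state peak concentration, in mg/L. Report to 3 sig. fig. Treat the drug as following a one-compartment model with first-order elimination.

k = ln2 / t½ = 0.693147 / 44.4 = 0.01561 h⁻¹
e^(−kτ) = e^(−0.01561 × 80.7) = 0.2837
Accumulation ratio R = 1 / (1 − e^(−kτ)) = 1 / (1 − 0.2837) = 1.396
Steady-state peak = C₀ × R = 1.12 × 1.396 = 1.564 mg/L

1.56 mg/L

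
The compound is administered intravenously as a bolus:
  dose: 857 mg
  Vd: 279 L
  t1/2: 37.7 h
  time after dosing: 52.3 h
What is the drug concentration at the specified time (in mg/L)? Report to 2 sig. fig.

1.2 mg/L

C₀ = Dose / Vd = 857.0 / 279 = 3.072 mg/L
k = ln2 / t½ = 0.693147 / 37.7 = 0.01839 h⁻¹
C = C₀ · e^(−k·t) = 3.072 × e^(−0.01839 × 52.3)
  = 3.072 × 0.3822 = 1.174 mg/L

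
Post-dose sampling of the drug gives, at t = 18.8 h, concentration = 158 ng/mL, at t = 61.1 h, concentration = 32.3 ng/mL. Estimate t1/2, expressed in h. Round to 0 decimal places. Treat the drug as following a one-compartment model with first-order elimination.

18 h

k = ln(C₁/C₂) / (t₂ − t₁) = ln(158/32.3) / (61.1 − 18.8)
  = 1.588 / 42.30 = 0.03754 h⁻¹
t½ = ln2 / k = 0.693147 / 0.03754 = 18.46 h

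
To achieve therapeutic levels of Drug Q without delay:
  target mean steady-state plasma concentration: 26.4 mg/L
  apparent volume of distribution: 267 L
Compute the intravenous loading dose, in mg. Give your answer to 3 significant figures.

LD = Css × Vd = 26.4 × 267 = 7049 mg

7050 mg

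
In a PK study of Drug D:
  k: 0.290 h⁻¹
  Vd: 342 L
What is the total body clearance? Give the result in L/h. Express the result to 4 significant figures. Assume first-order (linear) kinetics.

CL = k × Vd = 0.290 × 342 = 99.18 L/h

99.18 L/h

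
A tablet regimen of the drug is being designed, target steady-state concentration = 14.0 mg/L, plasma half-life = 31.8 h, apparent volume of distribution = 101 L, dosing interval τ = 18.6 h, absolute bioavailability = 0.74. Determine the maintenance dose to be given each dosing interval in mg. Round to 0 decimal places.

k = ln2 / t½ = 0.693147 / 31.8 = 0.02180 h⁻¹
CL = k × Vd = 0.02180 × 101 = 2.202 L/h
At steady state, F × (Dose/τ) = Css × CL.
Dose = Css × CL × τ / F = 14.0 × 2.202 × 18.6 / 0.74 = 774.9 mg

775 mg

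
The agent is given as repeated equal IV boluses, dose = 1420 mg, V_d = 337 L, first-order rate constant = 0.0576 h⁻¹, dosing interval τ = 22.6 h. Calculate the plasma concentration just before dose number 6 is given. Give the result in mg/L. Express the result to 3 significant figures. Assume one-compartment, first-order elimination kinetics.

1.57 mg/L

C₀ per dose = Dose / Vd = 1420 / 337 = 4.214 mg/L
Fraction remaining after one interval: r = e^(−kτ) = e^(−0.05760 × 22.6) = 0.2721
Before dose 6, 5 doses have been given (aged 1τ, 2τ, 3τ, 4τ, 5τ).
C_trough = C₀ × (r + r² + … + r^5) = C₀ × r(1−r^5)/(1−r)
        = 4.214 × 0.2721 × (1 − 0.001492) / (1 − 0.2721) = 1.573 mg/L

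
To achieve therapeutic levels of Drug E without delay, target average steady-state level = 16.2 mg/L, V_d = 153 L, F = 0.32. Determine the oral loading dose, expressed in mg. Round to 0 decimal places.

7746 mg

LD = Css × Vd / F = 16.2 × 153 / 0.32 = 7746 mg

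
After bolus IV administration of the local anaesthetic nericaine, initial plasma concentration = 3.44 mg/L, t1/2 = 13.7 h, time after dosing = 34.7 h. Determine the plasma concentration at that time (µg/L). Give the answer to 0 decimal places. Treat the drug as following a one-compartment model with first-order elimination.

k = ln2 / t½ = 0.693147 / 13.7 = 0.05059 h⁻¹
C = C₀ · e^(−k·t) = 3.440 × e^(−0.05059 × 34.7)
  = 3.440 × 0.1728 = 0.5944 mg/L
Convert: 0.5944 mg/L × 1000 = 594.4 µg/L

594 µg/L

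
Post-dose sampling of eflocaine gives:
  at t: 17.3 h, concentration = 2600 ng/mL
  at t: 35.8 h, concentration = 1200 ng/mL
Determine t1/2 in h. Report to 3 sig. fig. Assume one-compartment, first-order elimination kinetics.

k = ln(C₁/C₂) / (t₂ − t₁) = ln(2600/1200) / (35.8 − 17.3)
  = 0.7732 / 18.50 = 0.04179 h⁻¹
t½ = ln2 / k = 0.693147 / 0.04179 = 16.59 h

16.6 h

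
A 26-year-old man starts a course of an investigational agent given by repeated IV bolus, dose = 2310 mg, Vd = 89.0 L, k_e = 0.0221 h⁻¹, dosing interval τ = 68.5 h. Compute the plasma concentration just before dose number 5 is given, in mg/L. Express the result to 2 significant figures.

7.3 mg/L

C₀ per dose = Dose / Vd = 2310 / 89.0 = 25.96 mg/L
Fraction remaining after one interval: r = e^(−kτ) = e^(−0.02210 × 68.5) = 0.2201
Before dose 5, 4 doses have been given (aged 1τ, 2τ, 3τ, 4τ).
C_trough = C₀ × (r + r² + … + r^4) = C₀ × r(1−r^4)/(1−r)
        = 25.96 × 0.2201 × (1 − 0.002347) / (1 − 0.2201) = 7.309 mg/L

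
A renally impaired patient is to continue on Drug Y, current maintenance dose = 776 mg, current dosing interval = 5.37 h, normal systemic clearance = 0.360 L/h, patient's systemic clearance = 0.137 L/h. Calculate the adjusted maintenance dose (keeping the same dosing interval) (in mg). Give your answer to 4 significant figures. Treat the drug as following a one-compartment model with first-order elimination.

To keep the same average steady-state level, dosing rate must scale with clearance.
CL ratio = 0.137 / 0.360 = 0.3806
New dose (same interval) = 776 × 0.3806 = 295.3 mg

295.3 mg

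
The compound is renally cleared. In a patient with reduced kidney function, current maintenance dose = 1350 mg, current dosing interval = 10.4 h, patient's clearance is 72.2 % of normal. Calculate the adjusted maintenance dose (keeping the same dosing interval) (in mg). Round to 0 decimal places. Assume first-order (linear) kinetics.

To keep the same average steady-state level, dosing rate must scale with clearance.
CL ratio = 72.2 / 100 = 0.7220
New dose (same interval) = 1350 × 0.7220 = 974.7 mg

975 mg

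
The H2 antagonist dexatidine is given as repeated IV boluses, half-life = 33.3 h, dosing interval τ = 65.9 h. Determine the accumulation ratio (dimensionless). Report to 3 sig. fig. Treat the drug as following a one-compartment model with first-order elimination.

1.34

k = ln2 / t½ = 0.693147 / 33.3 = 0.02082 h⁻¹
e^(−kτ) = e^(−0.02082 × 65.9) = 0.2536
Accumulation ratio R = 1 / (1 − e^(−kτ)) = 1 / (1 − 0.2536) = 1.340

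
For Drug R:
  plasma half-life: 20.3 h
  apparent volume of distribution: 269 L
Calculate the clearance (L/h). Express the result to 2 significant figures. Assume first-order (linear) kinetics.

9.2 L/h

k = ln2 / t½ = 0.693147 / 20.3 = 0.03415 h⁻¹
CL = k × Vd = 0.03415 × 269 = 9.186 L/h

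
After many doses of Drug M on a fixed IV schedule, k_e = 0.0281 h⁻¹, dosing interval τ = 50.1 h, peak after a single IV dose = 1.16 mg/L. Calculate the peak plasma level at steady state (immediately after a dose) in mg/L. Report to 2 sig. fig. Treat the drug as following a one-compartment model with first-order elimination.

e^(−kτ) = e^(−0.02810 × 50.1) = 0.2447
Accumulation ratio R = 1 / (1 − e^(−kτ)) = 1 / (1 − 0.2447) = 1.324
Steady-state peak = C₀ × R = 1.16 × 1.324 = 1.536 mg/L

1.5 mg/L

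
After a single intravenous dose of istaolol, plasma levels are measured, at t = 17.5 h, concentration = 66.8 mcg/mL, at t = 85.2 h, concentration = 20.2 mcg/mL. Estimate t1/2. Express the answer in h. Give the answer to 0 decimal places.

k = ln(C₁/C₂) / (t₂ − t₁) = ln(66.8/20.2) / (85.2 − 17.5)
  = 1.196 / 67.70 = 0.01767 h⁻¹
t½ = ln2 / k = 0.693147 / 0.01767 = 39.23 h

39 h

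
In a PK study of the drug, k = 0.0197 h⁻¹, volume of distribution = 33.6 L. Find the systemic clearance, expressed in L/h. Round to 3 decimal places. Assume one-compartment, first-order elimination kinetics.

CL = k × Vd = 0.0197 × 33.6 = 0.6619 L/h

0.662 L/h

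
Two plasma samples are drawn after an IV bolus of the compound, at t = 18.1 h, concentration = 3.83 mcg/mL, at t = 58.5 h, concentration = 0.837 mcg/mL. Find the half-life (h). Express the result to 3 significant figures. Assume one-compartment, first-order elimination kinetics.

k = ln(C₁/C₂) / (t₂ − t₁) = ln(3.83/0.837) / (58.5 − 18.1)
  = 1.521 / 40.40 = 0.03765 h⁻¹
t½ = ln2 / k = 0.693147 / 0.03765 = 18.41 h

18.4 h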